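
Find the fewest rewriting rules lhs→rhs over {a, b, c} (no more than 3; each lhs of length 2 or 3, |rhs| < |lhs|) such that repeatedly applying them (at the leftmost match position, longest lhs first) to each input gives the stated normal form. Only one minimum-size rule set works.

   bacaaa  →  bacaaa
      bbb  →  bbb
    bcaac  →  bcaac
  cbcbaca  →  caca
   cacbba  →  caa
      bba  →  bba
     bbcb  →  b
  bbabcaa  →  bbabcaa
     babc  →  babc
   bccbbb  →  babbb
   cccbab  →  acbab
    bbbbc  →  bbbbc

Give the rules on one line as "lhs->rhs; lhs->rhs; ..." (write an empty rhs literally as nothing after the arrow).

bcb->; cbb->; cc->a

  | bacaaa
  | bbb
  | bcaac
  | cbcbaca => caca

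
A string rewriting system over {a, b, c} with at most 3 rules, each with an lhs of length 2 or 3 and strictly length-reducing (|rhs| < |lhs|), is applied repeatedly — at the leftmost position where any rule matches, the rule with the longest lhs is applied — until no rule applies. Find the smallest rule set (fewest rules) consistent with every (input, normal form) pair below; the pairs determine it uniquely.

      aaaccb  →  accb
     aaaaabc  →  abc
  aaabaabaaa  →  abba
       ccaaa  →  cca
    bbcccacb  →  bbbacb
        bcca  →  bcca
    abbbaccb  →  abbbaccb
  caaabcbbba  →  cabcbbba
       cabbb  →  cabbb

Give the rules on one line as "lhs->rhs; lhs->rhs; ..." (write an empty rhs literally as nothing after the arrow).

  | aaaccb => accb
  | aaaaabc => aaabc => abc
  | aaabaabaaa => abaabaaa => abbaaa => abba
  | ccaaa => cca

aa->; ccc->b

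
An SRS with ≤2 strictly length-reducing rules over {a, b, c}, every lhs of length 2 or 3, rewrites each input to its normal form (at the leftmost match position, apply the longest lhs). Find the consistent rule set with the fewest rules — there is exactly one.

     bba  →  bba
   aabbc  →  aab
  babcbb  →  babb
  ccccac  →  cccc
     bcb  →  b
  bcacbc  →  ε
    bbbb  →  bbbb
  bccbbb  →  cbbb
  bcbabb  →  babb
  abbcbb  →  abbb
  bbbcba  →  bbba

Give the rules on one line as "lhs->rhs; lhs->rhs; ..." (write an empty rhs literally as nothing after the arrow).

ac->; bc->

  | bba
  | aabbc => aab
  | babcbb => babb
  | ccccac => cccc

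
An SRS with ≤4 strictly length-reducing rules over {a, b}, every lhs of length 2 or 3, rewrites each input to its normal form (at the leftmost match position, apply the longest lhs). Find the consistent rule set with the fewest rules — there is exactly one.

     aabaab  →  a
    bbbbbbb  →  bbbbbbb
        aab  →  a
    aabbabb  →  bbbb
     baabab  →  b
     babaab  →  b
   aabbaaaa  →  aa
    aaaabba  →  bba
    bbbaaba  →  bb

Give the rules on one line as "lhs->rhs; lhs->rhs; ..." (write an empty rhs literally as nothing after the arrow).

  | aabaab => aab => a
  | bbbbbbb
  | aab => a
  | aabbabb => abbabb => bbabb => bbbb

ab->; aba->; abb->bb; baa->a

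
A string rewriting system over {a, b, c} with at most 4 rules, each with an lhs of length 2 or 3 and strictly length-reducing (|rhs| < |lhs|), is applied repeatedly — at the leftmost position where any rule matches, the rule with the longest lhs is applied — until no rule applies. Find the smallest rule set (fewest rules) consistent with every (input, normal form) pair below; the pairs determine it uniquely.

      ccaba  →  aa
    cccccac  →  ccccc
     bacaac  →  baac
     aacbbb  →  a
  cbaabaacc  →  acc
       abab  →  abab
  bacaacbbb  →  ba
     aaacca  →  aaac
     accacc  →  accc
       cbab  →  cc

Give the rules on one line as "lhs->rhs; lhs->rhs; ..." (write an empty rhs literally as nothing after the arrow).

aab->cc; ca->; cb->a

  | ccaba => cba => aa
  | cccccac => ccccc
  | bacaac => baac
  | aacbbb => aaabb => accb => aca => a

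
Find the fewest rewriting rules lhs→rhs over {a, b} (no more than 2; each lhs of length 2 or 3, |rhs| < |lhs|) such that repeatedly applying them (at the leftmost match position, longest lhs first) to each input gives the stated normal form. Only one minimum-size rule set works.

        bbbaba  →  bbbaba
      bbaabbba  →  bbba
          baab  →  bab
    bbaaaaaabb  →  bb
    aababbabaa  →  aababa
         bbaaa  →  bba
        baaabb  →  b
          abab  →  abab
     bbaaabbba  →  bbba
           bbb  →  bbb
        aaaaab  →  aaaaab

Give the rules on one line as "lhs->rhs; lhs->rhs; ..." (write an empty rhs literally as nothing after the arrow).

abb->; baa->ba

  | bbbaba
  | bbaabbba => bbabbba => bbba
  | baab => bab
  | bbaaaaaabb => bbaaaaabb => bbaaaabb => bbaaabb => bbaabb => bbabb => bb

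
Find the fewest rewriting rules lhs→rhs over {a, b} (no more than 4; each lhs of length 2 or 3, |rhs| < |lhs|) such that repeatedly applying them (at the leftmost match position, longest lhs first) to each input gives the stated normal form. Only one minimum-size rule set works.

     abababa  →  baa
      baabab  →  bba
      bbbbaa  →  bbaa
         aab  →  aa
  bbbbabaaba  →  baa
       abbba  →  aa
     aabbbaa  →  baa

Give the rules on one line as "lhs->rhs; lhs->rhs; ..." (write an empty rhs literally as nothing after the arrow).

  | abababa => aababa => aaaba => baba => baa
  | baabab => baaab => bbab => bba
  | bbbbaa => bbaa
  | aab => aa

aaa->ba; ab->a; bbb->b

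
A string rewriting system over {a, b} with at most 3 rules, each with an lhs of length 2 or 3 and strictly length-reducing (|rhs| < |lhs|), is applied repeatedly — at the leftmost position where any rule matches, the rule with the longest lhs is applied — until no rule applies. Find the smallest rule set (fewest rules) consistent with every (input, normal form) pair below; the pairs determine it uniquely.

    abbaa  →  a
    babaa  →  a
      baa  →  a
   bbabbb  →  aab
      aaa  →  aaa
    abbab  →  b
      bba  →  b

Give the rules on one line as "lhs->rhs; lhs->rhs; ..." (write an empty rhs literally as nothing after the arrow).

  | abbaa => baa => a
  | babaa => baa => a
  | baa => a
  | bbabbb => bbbb => aab

abb->b; ba->; bbb->aa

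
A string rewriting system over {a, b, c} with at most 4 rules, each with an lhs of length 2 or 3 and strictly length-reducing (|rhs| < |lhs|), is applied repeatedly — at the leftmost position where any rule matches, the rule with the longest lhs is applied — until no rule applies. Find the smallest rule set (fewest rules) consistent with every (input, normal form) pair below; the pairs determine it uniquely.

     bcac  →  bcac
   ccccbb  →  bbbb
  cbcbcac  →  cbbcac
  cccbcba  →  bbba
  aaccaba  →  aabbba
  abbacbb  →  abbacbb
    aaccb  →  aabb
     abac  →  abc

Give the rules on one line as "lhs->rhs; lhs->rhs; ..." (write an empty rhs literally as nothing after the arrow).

aba->ab; bcb->bb; cc->b; cca->bb

  | bcac
  | ccccbb => bccbb => bbbb
  | cbcbcac => cbbcac
  | cccbcba => bcbcba => bbcba => bbba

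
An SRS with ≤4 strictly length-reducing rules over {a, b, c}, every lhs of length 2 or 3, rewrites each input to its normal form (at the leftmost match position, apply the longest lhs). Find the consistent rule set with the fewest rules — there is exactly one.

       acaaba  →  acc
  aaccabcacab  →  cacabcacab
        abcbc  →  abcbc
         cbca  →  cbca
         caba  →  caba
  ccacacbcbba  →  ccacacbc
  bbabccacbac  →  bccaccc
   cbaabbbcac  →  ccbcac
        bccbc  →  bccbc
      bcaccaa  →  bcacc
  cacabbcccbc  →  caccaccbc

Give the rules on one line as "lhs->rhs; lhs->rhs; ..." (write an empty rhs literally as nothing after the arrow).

aa->; aac->ca; bb->a; cba->cc

  | acaaba => acba => acc
  | aaccabcacab => cacabcacab
  | abcbc
  | cbca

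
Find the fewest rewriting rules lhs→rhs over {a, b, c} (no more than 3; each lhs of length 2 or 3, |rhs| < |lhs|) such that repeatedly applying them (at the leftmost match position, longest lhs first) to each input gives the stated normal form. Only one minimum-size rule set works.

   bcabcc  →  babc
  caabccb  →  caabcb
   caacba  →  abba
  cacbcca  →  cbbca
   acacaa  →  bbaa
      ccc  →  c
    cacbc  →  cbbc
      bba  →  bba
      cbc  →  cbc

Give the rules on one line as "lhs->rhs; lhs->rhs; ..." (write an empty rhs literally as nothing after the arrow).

ac->b; cab->ab; cc->c

  | bcabcc => babcc => babc
  | caabccb => caabcb
  | caacba => cabba => abba
  | cacbcca => cbbcca => cbbca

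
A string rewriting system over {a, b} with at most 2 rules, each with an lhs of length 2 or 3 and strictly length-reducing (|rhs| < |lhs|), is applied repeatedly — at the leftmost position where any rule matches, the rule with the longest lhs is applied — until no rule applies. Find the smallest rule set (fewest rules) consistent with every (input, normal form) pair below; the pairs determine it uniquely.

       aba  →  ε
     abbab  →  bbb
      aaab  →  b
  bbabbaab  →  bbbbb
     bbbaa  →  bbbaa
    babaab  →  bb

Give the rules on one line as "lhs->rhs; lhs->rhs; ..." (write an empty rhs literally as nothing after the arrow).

  | aba => ε
  | abbab => bbab => bbb
  | aaab => aab => ab => b
  | bbabbaab => bbbbaab => bbbbab => bbbbb

ab->b; aba->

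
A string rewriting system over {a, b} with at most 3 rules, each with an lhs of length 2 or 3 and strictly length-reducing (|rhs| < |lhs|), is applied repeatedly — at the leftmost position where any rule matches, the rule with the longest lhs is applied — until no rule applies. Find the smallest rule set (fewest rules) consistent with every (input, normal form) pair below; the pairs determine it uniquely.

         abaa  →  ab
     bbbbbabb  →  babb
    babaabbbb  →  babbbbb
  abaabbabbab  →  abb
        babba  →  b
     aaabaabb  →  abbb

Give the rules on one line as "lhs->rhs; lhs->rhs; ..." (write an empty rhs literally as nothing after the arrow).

  | abaa => ab
  | bbbbbabb => bbbabb => babb
  | babaabbbb => babbbbb
  | abaabbabbab => abbbabbab => ababbab => abaab => abb

aa->; bba->a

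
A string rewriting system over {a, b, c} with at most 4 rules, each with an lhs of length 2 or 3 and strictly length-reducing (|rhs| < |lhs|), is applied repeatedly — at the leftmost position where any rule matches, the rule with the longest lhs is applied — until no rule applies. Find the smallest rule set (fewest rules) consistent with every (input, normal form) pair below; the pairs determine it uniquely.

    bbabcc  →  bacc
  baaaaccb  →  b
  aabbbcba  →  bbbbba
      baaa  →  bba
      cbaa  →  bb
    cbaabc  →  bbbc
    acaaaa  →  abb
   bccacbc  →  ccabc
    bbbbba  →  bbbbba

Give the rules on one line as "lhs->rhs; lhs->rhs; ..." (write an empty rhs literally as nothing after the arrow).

aa->b; bab->a; bcc->cc; cb->b

  | bbabcc => bacc
  | baaaaccb => bbaaccb => bbbccb => bbccb => bccb => ccb => cb => b
  | aabbbcba => bbbbcba => bbbbba
  | baaa => bba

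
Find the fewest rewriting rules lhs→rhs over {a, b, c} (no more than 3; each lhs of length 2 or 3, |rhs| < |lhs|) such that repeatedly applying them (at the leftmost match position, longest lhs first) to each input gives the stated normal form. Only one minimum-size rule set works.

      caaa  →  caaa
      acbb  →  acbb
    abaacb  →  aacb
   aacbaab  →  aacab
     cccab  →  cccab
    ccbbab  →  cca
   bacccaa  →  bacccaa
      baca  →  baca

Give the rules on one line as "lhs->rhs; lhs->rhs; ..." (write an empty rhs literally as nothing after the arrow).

baa->a; bab->aa

  | caaa
  | acbb
  | abaacb => aacb
  | aacbaab => aacab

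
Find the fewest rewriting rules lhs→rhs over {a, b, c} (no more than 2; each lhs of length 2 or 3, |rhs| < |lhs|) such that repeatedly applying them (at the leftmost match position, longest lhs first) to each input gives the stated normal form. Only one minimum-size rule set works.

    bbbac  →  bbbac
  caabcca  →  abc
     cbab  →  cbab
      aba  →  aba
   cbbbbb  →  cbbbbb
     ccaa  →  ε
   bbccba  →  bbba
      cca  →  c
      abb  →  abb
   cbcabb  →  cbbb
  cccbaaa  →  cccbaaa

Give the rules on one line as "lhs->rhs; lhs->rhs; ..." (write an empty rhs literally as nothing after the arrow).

  | bbbac
  | caabcca => abcca => abc
  | cbab
  | aba

bbc->bb; ca->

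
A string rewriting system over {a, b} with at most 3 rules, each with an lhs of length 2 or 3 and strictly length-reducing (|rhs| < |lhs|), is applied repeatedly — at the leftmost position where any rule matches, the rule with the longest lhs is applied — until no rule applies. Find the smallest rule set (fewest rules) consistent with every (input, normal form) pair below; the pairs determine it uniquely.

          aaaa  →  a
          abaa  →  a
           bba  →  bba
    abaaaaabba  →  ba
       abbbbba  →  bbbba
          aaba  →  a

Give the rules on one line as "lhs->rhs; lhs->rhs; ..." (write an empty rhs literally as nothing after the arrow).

aa->a; ab->

  | aaaa => aaa => aa => a
  | abaa => aa => a
  | bba
  | abaaaaabba => aaaaabba => aaaabba => aaabba => aabba => abba => ba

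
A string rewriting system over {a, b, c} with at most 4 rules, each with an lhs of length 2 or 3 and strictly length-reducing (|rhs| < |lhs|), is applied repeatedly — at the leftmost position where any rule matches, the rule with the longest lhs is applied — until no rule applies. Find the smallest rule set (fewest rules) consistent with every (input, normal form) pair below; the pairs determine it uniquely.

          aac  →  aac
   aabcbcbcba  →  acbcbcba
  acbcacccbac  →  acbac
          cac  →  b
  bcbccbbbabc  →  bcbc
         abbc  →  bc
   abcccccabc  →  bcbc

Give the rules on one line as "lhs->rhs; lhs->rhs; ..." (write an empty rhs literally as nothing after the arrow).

ab->; bb->b; ca->c; cc->b

  | aac
  | aabcbcbcba => acbcbcba
  | acbcacccbac => acbccccbac => acbbccbac => acbccbac => acbbbac => acbbac => acbac
  | cac => cc => b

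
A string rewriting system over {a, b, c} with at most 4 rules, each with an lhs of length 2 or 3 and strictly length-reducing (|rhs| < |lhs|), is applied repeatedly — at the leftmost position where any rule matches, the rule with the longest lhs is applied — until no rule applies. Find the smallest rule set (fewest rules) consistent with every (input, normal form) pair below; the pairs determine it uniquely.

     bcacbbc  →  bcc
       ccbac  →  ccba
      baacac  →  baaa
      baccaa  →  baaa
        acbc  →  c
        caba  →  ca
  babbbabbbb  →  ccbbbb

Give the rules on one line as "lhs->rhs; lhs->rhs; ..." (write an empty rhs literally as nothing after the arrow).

  | bcacbbc => bcabbc => bcc
  | ccbac => ccba
  | baacac => baaac => baaa
  | baccaa => bacaa => baaa

ab->; abb->; ac->a; bba->cc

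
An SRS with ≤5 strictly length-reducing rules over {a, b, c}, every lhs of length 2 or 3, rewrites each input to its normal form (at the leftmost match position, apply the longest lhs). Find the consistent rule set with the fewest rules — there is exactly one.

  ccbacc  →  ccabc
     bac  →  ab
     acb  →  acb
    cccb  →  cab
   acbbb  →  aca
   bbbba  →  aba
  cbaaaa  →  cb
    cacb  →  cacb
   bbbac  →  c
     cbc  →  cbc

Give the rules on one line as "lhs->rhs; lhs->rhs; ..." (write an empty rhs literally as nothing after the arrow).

aa->; bac->ab; bbb->a; ccc->ca

  | ccbacc => ccabc
  | bac => ab
  | acb
  | cccb => cab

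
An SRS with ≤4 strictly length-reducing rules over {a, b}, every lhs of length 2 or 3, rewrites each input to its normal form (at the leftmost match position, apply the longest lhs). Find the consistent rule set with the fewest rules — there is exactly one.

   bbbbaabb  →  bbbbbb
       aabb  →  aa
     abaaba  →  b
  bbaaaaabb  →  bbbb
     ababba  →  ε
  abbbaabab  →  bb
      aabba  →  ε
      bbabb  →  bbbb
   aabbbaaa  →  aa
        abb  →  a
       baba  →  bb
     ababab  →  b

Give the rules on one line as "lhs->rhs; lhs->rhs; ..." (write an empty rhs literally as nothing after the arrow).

  | bbbbaabb => bbbbabb => bbbbbb
  | aabb => aab => aa
  | abaaba => aaaba => ba => b
  | bbaaaaabb => bbaaaabb => bbaaabb => bbaabb => bbabb => bbbb

aaa->; ab->a; ba->b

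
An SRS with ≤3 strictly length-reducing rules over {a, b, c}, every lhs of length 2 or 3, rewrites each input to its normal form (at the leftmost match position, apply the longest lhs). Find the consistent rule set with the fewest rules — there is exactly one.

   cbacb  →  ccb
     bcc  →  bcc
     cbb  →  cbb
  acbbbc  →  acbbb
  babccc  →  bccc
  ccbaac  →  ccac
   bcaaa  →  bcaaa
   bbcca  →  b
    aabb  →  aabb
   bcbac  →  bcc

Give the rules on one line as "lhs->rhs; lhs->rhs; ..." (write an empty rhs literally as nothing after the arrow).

ba->; bbc->bb

  | cbacb => ccb
  | bcc
  | cbb
  | acbbbc => acbbb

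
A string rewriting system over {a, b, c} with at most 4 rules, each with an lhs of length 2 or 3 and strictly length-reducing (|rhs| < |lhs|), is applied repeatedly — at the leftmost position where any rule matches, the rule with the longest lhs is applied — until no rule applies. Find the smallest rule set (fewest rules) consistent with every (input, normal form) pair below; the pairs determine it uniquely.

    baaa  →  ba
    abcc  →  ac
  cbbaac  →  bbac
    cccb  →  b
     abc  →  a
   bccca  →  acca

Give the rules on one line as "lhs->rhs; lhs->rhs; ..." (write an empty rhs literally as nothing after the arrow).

aa->a; bc->a; cb->b

  | baaa => baa => ba
  | abcc => aac => ac
  | cbbaac => bbaac => bbac
  | cccb => ccb => cb => b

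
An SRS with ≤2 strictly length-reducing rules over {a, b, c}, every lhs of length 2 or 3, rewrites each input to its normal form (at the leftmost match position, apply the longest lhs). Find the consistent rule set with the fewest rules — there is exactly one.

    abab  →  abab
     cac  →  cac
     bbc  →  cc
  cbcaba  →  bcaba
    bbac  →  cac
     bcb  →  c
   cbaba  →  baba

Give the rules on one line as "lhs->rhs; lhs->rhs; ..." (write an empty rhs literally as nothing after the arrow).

bb->c; cb->b

  | abab
  | cac
  | bbc => cc
  | cbcaba => bcaba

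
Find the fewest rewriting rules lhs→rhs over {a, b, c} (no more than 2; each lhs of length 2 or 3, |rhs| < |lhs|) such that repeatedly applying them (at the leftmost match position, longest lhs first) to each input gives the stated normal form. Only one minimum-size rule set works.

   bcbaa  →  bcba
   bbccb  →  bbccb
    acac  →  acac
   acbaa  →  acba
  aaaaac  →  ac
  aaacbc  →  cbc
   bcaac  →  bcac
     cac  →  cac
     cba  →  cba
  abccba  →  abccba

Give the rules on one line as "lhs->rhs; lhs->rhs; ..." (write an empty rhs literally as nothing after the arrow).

aa->a; aaa->

  | bcbaa => bcba
  | bbccb
  | acac
  | acbaa => acba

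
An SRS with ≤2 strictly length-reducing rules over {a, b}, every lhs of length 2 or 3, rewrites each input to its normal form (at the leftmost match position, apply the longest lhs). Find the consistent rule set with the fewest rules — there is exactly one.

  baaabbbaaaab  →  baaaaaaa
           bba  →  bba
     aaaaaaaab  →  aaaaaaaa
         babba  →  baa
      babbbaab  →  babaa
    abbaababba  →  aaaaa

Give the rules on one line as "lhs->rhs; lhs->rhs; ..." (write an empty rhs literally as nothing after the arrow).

  | baaabbbaaaab => baaabbaaaab => baaabaaaab => baaaaaaab => baaaaaaa
  | bba
  | aaaaaaaab => aaaaaaaa
  | babba => baa

aab->aa; abb->a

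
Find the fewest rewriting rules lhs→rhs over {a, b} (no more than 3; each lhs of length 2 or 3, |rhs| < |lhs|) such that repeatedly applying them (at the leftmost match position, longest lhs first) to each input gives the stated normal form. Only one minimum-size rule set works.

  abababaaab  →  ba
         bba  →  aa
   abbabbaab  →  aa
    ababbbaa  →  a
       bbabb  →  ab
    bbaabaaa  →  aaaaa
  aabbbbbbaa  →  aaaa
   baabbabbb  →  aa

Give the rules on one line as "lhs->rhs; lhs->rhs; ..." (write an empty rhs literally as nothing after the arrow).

  | abababaaab => babaaab => baab => ba
  | bba => aa
  | abbabbaab => aaabbaab => aabaab => aaab => aa
  | ababbbaa => bbbaa => abaa => a

aab->a; aba->; bb->a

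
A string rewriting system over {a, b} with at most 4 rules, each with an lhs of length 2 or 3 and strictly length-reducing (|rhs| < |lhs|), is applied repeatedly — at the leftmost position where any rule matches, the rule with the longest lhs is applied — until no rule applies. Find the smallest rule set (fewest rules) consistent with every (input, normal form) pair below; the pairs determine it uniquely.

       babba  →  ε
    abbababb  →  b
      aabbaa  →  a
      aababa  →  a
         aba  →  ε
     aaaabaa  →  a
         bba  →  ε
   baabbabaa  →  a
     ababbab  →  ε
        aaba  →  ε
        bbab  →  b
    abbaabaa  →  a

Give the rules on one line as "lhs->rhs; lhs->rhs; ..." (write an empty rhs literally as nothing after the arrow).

  | babba => ba => ε
  | abbababb => bbababb => babb => b
  | aabbaa => abbaa => bbaa => a
  | aababa => ababa => baba => a

ab->b; ba->; bab->; bba->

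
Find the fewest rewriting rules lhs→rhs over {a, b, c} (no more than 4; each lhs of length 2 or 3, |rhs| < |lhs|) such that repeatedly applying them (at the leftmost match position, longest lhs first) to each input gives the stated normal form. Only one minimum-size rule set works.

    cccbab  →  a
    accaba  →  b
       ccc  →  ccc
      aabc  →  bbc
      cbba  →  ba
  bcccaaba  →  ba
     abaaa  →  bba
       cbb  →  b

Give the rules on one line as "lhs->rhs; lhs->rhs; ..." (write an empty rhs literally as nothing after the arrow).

  | cccbab => ccaab => ccbb => cab => cb => a
  | accaba => accba => acaa => acb => aa => b
  | ccc
  | aabc => bbc

aa->b; ab->b; cb->a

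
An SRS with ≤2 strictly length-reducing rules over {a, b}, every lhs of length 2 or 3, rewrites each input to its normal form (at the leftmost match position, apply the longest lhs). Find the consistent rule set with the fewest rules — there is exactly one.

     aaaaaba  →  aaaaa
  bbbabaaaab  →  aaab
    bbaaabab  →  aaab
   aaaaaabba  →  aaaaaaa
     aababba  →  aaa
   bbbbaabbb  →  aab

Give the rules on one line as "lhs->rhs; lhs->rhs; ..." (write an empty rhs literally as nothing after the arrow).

ba->; bb->

  | aaaaaba => aaaaa
  | bbbabaaaab => babaaaab => baaaab => aaab
  | bbaaabab => aaabab => aaab
  | aaaaaabba => aaaaaaa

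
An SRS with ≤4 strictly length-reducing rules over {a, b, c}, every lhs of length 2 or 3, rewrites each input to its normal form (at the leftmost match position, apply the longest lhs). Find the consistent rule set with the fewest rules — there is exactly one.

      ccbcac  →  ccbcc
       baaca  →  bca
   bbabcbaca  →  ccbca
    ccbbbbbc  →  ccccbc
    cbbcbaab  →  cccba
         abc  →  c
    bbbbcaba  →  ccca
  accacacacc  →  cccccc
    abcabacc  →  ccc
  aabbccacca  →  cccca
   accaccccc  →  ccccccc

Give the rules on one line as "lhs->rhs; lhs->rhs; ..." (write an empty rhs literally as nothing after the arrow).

ab->; ac->c; bb->c

  | ccbcac => ccbcc
  | baaca => baca => bca
  | bbabcbaca => cabcbaca => ccbaca => ccbca
  | ccbbbbbc => cccbbbc => ccccbc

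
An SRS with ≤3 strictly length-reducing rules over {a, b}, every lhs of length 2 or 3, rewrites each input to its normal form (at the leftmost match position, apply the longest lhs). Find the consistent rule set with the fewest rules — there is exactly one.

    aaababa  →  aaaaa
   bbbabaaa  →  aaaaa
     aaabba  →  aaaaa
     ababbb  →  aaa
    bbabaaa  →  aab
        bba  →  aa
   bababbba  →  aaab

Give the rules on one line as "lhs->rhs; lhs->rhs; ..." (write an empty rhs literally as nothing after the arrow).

ba->b; bb->a

  | aaababa => aaabba => aaaaa
  | bbbabaaa => ababaaa => abbaaa => aaaaa
  | aaabba => aaaaa
  | ababbb => abbbb => aabb => aaa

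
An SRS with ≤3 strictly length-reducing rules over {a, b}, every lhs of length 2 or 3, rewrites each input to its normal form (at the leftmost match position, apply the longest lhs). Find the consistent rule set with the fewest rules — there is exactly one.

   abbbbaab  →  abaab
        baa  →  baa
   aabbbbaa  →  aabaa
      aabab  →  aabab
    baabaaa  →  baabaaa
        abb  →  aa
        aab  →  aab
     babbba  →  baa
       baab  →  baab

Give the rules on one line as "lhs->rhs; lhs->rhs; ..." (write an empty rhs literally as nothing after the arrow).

  | abbbbaab => abaab
  | baa
  | aabbbbaa => aabaa
  | aabab

bb->a; bbb->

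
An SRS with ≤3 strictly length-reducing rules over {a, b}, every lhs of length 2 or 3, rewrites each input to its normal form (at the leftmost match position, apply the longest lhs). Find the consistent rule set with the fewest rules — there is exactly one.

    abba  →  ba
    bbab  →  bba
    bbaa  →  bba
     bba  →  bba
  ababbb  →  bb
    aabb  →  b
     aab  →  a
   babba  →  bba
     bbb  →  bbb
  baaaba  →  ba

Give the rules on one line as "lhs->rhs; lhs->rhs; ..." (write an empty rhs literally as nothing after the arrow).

aa->a; ab->a; abb->b

  | abba => ba
  | bbab => bba
  | bbaa => bba
  | bba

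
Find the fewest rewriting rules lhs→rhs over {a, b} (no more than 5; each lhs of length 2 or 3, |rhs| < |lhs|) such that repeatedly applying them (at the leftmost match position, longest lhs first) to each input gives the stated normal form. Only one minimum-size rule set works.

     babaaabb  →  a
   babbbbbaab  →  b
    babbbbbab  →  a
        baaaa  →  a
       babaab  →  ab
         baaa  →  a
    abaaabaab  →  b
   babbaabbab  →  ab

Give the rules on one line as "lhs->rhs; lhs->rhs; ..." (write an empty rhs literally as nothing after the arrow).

  | babaaabb => baaabb => aabb => abb => aa => a
  | babbbbbaab => bbbbbaab => abbbaab => aabaab => abaab => bab => b
  | babbbbbab => bbbbbab => abbbab => aabab => abab => bb => a
  | baaaa => aaa => aa => a

aa->a; aba->b; ba->; bb->a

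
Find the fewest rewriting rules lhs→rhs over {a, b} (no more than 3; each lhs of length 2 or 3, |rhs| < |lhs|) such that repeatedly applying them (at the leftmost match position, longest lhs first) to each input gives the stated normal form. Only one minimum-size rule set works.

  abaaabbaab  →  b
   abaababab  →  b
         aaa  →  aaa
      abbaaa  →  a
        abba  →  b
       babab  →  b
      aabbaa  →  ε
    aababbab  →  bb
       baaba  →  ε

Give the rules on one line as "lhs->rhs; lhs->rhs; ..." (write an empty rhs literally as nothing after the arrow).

ab->b; ba->

  | abaaabbaab => baaabbaab => aabbaab => abbaab => bbaab => bab => b
  | abaababab => baababab => ababab => babab => bab => b
  | aaa
  | abbaaa => bbaaa => baa => a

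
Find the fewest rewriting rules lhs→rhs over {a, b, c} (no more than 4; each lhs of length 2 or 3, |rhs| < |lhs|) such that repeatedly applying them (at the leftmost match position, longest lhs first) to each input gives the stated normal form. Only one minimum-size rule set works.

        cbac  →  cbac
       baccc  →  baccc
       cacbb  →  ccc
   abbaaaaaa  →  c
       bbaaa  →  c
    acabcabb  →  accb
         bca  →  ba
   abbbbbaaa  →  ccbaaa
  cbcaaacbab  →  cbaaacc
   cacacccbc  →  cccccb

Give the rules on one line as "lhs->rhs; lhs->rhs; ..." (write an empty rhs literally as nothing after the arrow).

ab->b; bb->c; bc->b; ca->c

  | cbac
  | baccc
  | cacbb => ccbb => ccc
  | abbaaaaaa => bbaaaaaa => caaaaaa => caaaaa => caaaa => caaa => caa => ca => c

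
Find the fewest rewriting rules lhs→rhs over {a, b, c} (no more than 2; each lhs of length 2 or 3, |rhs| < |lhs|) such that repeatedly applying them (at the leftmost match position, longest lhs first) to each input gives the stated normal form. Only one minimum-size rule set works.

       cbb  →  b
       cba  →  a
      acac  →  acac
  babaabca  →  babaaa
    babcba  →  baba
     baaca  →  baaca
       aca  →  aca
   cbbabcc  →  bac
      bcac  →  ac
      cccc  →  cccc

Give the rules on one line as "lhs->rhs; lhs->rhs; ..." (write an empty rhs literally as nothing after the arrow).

  | cbb => b
  | cba => a
  | acac
  | babaabca => babaaa

bc->; cb->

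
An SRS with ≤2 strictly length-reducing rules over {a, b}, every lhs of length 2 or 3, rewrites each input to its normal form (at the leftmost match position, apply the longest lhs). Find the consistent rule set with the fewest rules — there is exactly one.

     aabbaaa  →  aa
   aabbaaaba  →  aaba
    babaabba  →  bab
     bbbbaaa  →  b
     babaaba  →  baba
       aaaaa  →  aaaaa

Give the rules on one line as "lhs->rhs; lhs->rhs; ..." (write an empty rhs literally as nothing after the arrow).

baa->; bba->b

  | aabbaaa => aabaa => aa
  | aabbaaaba => aabaaba => aaba
  | babaabba => babba => bab
  | bbbbaaa => bbbaa => bba => b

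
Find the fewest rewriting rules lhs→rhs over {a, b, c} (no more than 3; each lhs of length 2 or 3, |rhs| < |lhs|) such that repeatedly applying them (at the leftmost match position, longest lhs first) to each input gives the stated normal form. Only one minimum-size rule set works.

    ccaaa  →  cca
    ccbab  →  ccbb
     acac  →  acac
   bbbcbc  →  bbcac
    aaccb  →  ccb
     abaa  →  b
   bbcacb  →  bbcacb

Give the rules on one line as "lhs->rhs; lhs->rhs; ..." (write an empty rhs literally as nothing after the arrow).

  | ccaaa => cca
  | ccbab => ccbb
  | acac
  | bbbcbc => bbcac

aa->; ab->b; bcb->ca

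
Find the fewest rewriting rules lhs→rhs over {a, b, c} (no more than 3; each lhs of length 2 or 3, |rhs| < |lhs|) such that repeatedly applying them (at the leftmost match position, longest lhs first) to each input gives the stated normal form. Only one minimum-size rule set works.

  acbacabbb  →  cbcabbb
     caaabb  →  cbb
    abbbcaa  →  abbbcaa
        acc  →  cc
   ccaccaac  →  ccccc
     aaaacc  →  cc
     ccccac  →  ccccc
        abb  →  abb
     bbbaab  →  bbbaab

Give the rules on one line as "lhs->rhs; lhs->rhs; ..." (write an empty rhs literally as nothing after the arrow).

  | acbacabbb => cbacabbb => cbcabbb
  | caaabb => cbb
  | abbbcaa
  | acc => cc

aaa->; ac->c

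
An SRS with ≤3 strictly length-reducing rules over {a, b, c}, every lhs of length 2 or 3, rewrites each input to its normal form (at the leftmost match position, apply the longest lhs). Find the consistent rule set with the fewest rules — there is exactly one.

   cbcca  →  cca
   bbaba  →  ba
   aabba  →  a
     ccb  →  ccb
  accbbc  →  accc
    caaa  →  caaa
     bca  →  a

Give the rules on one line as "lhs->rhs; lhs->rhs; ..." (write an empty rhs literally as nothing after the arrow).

  | cbcca => cca
  | bbaba => aba => ba
  | aabba => abba => bba => a
  | ccb

ab->b; bb->; bc->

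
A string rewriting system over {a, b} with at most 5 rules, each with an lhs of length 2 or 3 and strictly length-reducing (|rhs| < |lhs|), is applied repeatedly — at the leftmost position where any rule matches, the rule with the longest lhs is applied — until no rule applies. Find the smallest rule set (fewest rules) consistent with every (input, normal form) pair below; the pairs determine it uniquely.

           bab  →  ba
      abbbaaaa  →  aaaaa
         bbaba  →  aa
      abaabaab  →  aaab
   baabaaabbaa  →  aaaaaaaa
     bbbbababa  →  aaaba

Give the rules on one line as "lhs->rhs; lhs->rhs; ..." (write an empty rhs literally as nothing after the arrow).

abb->aa; baa->bb; bab->ba; bbb->aa

  | bab => ba
  | abbbaaaa => aabaaaa => aabbaa => aaaaa
  | bbaba => bbaa => bbb => aa
  | abaabaab => abbbaab => aabaab => aabbb => aaab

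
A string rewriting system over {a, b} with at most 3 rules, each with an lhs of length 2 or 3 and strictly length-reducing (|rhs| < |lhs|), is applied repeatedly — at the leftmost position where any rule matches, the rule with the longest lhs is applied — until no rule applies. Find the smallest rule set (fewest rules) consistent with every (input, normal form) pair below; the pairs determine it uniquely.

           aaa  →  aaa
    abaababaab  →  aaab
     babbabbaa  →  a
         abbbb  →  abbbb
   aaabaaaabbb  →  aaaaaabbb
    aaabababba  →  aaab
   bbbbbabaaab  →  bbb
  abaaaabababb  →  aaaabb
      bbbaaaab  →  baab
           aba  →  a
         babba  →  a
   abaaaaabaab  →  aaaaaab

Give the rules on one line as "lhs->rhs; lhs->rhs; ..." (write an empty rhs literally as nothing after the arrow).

  | aaa
  | abaababaab => aababaab => aabaab => aaab
  | babbabbaa => ababbaa => abbaa => aba => a
  | abbbb

aba->a; bab->a; bba->b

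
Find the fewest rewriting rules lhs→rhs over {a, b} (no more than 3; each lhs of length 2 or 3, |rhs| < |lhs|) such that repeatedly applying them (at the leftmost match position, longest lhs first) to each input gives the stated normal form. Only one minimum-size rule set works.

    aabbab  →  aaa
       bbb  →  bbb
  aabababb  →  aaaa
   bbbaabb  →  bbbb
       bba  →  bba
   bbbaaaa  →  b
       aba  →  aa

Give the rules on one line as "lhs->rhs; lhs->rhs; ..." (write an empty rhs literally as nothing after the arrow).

ab->a; baa->

  | aabbab => aabab => aaab => aaa
  | bbb
  | aabababb => aaababb => aaaabb => aaaab => aaaa
  | bbbaabb => bbbb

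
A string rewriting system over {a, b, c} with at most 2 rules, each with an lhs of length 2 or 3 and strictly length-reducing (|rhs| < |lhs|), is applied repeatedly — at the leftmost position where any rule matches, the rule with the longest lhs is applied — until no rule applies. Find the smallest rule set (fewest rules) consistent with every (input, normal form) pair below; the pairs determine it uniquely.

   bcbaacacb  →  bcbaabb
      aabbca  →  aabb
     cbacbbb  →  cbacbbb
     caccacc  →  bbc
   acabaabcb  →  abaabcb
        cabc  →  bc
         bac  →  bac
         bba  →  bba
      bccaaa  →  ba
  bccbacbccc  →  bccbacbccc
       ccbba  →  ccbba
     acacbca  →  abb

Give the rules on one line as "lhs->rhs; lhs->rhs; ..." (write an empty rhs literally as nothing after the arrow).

ca->; cac->b

  | bcbaacacb => bcbaabb
  | aabbca => aabb
  | cbacbbb
  | caccacc => bcacc => bbc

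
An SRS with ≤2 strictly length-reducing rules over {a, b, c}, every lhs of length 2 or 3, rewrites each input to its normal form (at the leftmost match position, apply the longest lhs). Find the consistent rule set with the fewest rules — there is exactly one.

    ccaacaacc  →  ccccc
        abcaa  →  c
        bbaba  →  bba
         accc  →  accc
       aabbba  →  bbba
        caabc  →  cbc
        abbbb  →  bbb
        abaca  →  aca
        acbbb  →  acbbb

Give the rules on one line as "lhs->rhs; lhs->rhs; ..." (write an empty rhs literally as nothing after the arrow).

  | ccaacaacc => cccaacc => ccccc
  | abcaa => caa => c
  | bbaba => bba
  | accc

aa->; ab->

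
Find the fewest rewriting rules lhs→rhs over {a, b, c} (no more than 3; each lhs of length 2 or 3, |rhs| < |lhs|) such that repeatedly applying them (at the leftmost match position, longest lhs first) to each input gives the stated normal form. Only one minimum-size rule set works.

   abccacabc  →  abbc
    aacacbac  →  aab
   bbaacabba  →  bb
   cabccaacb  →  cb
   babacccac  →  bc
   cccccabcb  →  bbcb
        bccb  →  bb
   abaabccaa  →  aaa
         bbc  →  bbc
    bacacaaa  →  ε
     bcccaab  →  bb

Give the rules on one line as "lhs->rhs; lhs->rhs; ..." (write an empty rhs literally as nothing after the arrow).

ba->; ca->b; cc->

  | abccacabc => abacabc => acabc => abbc
  | aacacbac => aabcbac => aabcc => aab
  | bbaacabba => bacabba => cabba => bbba => bb
  | cabccaacb => bbccaacb => bbaacb => bacb => cb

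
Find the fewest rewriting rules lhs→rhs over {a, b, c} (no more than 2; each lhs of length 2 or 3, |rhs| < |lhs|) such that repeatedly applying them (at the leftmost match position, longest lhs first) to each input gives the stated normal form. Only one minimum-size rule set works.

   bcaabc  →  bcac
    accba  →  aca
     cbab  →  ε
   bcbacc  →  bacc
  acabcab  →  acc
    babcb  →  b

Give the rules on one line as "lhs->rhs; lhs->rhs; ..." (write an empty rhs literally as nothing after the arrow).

ab->; cb->

  | bcaabc => bcac
  | accba => aca
  | cbab => ab => ε
  | bcbacc => bacc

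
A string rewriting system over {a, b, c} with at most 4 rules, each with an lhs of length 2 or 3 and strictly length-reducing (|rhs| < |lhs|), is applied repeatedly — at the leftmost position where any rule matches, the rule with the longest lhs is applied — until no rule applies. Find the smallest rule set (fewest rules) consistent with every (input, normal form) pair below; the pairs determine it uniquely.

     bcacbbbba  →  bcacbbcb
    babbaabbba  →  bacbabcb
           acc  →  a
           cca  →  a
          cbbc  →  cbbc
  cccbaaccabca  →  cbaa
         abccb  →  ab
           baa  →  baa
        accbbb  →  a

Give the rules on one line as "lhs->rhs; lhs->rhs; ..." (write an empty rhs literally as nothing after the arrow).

aab->c; bba->cb; cc->; ccb->cc

  | bcacbbbba => bcacbbcb
  | babbaabbba => bacbabbba => bacbabcb
  | acc => a
  | cca => a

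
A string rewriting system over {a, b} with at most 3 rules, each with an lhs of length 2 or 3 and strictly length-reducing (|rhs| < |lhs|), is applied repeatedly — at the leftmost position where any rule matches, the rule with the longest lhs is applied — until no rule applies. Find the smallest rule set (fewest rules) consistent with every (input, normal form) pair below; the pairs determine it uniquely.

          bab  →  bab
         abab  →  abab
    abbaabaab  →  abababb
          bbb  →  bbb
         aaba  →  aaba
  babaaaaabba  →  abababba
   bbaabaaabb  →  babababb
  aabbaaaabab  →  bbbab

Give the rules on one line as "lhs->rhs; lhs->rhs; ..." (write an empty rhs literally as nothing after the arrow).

  | bab
  | abab
  | abbaabaab => ababbaab => abababb
  | bbb

aaa->; baa->ab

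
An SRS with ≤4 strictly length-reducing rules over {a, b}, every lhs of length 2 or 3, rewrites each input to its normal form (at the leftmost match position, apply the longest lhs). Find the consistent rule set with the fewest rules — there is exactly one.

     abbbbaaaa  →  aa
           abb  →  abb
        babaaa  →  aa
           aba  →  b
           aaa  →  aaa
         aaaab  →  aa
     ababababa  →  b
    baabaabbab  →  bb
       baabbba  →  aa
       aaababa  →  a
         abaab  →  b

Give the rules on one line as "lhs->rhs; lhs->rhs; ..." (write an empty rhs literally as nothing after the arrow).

  | abbbbaaaa => abaaaa => baaa => aa
  | abb
  | babaaa => baaa => aa
  | aba => b

aab->; aba->b; ba->; bbb->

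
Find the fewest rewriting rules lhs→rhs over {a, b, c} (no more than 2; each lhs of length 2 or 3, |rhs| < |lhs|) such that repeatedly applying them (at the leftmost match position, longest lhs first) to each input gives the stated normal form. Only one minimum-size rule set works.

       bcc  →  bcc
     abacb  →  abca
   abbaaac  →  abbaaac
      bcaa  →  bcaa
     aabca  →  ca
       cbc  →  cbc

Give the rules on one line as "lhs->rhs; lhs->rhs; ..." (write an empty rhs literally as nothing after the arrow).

  | bcc
  | abacb => abca
  | abbaaac
  | bcaa

aab->; acb->ca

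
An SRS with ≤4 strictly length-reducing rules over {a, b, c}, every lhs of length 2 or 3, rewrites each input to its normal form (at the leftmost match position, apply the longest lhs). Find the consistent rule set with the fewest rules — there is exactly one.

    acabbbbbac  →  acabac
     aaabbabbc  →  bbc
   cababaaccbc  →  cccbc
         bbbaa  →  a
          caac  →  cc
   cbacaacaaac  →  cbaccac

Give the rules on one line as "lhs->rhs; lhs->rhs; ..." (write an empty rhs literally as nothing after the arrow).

  | acabbbbbac => acabbbac => acabac
  | aaabbabbc => abbabbc => aabbc => bbc
  | cababaaccbc => cabaaccbc => caaccbc => cccbc
  | bbbaa => baa => a

aa->; baa->a; bba->a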